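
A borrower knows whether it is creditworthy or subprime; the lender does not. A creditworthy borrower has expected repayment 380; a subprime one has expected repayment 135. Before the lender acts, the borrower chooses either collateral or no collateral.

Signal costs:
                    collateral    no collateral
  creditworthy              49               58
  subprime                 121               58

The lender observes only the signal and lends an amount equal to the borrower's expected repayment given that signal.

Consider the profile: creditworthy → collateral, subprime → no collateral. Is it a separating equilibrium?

Under separation the lender infers type exactly: collateral → creditworthy (pays 380), no collateral → subprime (pays 135).
Creditworthy: collateral gives 380 − 49 = 331; no collateral gives 135 − 58 = 77. No deviation. ✓
Subprime: no collateral gives 135 − 58 = 77; collateral gives 380 − 121 = 259. Would deviate. ✗

No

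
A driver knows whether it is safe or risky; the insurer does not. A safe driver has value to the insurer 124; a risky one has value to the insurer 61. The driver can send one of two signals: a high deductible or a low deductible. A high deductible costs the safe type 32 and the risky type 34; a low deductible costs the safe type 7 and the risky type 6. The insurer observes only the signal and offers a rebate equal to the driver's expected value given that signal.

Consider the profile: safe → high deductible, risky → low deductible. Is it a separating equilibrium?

No

If types separate, high deductible earns payment 124 and low deductible earns 61.
Safe: high deductible gives 124 − 32 = 92; low deductible gives 61 − 7 = 54. No deviation. ✓
Risky: low deductible gives 61 − 6 = 55; high deductible gives 124 − 34 = 90. Would deviate. ✗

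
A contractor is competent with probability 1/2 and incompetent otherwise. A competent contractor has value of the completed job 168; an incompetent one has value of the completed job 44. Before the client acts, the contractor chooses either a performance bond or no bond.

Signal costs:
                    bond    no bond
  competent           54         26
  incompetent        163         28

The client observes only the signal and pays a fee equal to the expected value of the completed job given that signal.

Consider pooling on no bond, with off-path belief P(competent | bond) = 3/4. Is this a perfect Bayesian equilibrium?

On the equilibrium path (no bond) the client holds the prior 1/2 and pays 1/2·168 + 1/2·44 = 106. Off-path (bond) belief 3/4 gives 3/4·168 + 1/4·44 = 137.
Competent: no bond gives 106 − 26 = 80; bond gives 137 − 54 = 83. Deviates. ✗
Incompetent: no bond gives 106 − 28 = 78; bond gives 137 − 163 = -26. Stays. ✓

No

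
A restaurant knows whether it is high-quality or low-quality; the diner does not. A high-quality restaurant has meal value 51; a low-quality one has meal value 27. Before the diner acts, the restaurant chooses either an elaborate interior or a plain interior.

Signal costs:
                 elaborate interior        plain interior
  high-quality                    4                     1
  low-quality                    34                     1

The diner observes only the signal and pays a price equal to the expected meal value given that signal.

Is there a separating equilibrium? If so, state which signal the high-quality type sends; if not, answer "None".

elaborate interior

Try high-quality → elaborate interior, low-quality → plain interior:
  Under separation the diner infers type exactly: elaborate interior → high-quality (pays 51), plain interior → low-quality (pays 27).
  High-quality: elaborate interior gives 51 − 4 = 47; plain interior gives 27 − 1 = 26. No deviation. ✓
  Low-quality: plain interior gives 27 − 1 = 26; elaborate interior gives 51 − 34 = 17. No deviation. ✓
Both hold — the high-quality type sends elaborate interior.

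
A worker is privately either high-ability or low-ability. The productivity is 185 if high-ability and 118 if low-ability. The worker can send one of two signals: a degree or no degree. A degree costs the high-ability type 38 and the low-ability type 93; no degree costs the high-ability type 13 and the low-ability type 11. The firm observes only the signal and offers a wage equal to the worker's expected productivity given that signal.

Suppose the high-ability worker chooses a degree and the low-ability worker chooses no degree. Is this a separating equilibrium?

Yes

Under separation the firm infers type exactly: degree → high-ability (pays 185), no degree → low-ability (pays 118).
High-ability: degree gives 185 − 38 = 147; no degree gives 118 − 13 = 105. No deviation. ✓
Low-ability: no degree gives 118 − 11 = 107; degree gives 185 − 93 = 92. No deviation. ✓
Both incentive constraints hold.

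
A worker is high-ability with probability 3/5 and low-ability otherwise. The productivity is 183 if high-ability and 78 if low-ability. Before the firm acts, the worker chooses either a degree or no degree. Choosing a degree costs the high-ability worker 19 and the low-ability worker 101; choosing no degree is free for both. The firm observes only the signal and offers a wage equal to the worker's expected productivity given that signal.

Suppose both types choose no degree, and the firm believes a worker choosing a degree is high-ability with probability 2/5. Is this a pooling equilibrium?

Yes

At the pooled signal (no degree) the firm holds the prior 3/5 and pays 3/5·183 + 2/5·78 = 141. Off-path (degree) belief 2/5 gives 2/5·183 + 3/5·78 = 120.
High-ability: no degree gives 141 − 0 = 141; degree gives 120 − 19 = 101. Stays. ✓
Low-ability: no degree gives 141 − 0 = 141; degree gives 120 − 101 = 19. Stays. ✓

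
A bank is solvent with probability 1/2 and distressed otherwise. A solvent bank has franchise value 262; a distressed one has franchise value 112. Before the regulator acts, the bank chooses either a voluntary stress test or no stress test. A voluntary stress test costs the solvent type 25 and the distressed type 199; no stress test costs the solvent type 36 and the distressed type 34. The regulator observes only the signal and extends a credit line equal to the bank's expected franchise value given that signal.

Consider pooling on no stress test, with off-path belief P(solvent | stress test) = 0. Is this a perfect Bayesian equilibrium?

Yes

At the pooled signal (no stress test) the regulator holds the prior 1/2 and pays 1/2·262 + 1/2·112 = 187. Off-path (stress test) belief 0 gives 0·262 + 1·112 = 112.
Solvent: no stress test gives 187 − 36 = 151; stress test gives 112 − 25 = 87. Stays. ✓
Distressed: no stress test gives 187 − 34 = 153; stress test gives 112 − 199 = -87. Stays. ✓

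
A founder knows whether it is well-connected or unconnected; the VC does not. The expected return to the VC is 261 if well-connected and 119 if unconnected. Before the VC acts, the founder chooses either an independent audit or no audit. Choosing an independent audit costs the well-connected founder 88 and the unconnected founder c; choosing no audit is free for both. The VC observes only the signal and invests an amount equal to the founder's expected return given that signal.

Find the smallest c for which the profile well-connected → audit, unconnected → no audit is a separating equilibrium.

142

Under separation: audit → well-connected (pays 261); no audit → unconnected (pays 119).
Well-connected: 261 − 88 = 173 ≥ 119 − 0 = 119. Holds regardless of c. ✓
Unconnected: 119 − 0 ≥ 261 − c, so c ≥ 261 − 119 = 142.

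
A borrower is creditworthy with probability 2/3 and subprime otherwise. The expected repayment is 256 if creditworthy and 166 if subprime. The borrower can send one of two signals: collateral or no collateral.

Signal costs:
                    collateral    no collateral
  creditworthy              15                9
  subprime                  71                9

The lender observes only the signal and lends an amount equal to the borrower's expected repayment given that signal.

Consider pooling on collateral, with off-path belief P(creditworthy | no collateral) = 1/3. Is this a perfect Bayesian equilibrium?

No

At the pooled signal (collateral) the lender holds the prior 2/3 and pays 2/3·256 + 1/3·166 = 226. Off-path (no collateral) belief 1/3 gives 1/3·256 + 2/3·166 = 196.
Creditworthy: collateral gives 226 − 15 = 211; no collateral gives 196 − 9 = 187. Stays. ✓
Subprime: collateral gives 226 − 71 = 155; no collateral gives 196 − 9 = 187. Deviates. ✗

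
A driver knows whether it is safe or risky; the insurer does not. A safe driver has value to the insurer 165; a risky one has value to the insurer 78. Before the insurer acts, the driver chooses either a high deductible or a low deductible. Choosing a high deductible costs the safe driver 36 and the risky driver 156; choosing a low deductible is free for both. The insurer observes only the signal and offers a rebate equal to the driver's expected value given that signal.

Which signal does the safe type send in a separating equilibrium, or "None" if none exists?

high deductible

Try safe → high deductible, risky → low deductible:
  If types separate, high deductible earns payment 165 and low deductible earns 78.
  Safe: high deductible gives 165 − 36 = 129; low deductible gives 78 − 0 = 78. No deviation. ✓
  Risky: low deductible gives 78 − 0 = 78; high deductible gives 165 − 156 = 9. No deviation. ✓
Both hold — the safe type sends high deductible.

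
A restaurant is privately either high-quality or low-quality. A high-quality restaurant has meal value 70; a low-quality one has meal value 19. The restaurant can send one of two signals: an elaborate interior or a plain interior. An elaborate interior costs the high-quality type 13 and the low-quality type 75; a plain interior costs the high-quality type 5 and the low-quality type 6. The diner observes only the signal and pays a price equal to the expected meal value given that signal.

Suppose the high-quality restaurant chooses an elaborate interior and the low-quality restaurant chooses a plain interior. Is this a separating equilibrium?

Yes

If types separate, elaborate interior earns payment 70 and plain interior earns 19.
High-quality: elaborate interior gives 70 − 13 = 57; plain interior gives 19 − 5 = 14. No deviation. ✓
Low-quality: plain interior gives 19 − 6 = 13; elaborate interior gives 70 − 75 = -5. No deviation. ✓
Neither type gains from mimicking the other.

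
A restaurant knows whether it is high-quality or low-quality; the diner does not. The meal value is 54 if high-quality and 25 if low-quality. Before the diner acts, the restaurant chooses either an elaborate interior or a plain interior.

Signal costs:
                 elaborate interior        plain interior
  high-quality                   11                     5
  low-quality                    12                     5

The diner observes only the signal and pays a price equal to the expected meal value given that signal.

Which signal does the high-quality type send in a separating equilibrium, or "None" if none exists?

Try high-quality → elaborate interior, low-quality → plain interior:
  Under separation the diner infers type exactly: elaborate interior → high-quality (pays 54), plain interior → low-quality (pays 25).
  High-quality: elaborate interior gives 54 − 11 = 43; plain interior gives 25 − 5 = 20. No deviation. ✓
  Low-quality: plain interior gives 25 − 5 = 20; elaborate interior gives 54 − 12 = 42. Would deviate. ✗
Try high-quality → plain interior, low-quality → elaborate interior:
  Under separation the diner infers type exactly: plain interior → high-quality (pays 54), elaborate interior → low-quality (pays 25).
  High-quality: plain interior gives 54 − 5 = 49; elaborate interior gives 25 − 11 = 14. No deviation. ✓
  Low-quality: elaborate interior gives 25 − 12 = 13; plain interior gives 54 − 5 = 49. Would deviate. ✗
Neither assignment is incentive-compatible.

None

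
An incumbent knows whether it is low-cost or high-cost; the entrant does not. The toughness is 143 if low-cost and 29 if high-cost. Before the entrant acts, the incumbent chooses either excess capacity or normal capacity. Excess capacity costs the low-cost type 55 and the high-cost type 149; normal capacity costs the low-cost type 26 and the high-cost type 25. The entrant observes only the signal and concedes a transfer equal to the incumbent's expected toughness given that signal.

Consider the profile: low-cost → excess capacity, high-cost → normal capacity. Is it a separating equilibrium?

Yes

If types separate, excess capacity earns payment 143 and normal capacity earns 29.
Low-cost: excess capacity gives 143 − 55 = 88; normal capacity gives 29 − 26 = 3. No deviation. ✓
High-cost: normal capacity gives 29 − 25 = 4; excess capacity gives 143 − 149 = -6. No deviation. ✓
Neither type gains from mimicking the other.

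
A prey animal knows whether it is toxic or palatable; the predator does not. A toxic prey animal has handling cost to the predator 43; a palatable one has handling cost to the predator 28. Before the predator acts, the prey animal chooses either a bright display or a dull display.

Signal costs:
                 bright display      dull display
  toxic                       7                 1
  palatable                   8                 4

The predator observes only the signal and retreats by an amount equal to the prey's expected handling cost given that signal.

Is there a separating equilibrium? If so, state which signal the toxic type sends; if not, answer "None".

None

Try toxic → bright display, palatable → dull display:
  Under separation the predator infers type exactly: bright display → toxic (pays 43), dull display → palatable (pays 28).
  Toxic: bright display gives 43 − 7 = 36; dull display gives 28 − 1 = 27. No deviation. ✓
  Palatable: dull display gives 28 − 4 = 24; bright display gives 43 − 8 = 35. Would deviate. ✗
Try toxic → dull display, palatable → bright display:
  Under separation the predator infers type exactly: dull display → toxic (pays 43), bright display → palatable (pays 28).
  Toxic: dull display gives 43 − 1 = 42; bright display gives 28 − 7 = 21. No deviation. ✓
  Palatable: bright display gives 28 − 8 = 20; dull display gives 43 − 4 = 39. Would deviate. ✗
Neither assignment is incentive-compatible.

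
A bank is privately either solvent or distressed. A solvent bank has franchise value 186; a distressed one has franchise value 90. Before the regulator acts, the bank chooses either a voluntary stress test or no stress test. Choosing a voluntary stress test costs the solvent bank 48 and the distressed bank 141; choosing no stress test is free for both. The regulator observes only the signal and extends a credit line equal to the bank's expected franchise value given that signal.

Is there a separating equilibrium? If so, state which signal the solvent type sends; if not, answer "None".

stress test

Try solvent → stress test, distressed → no stress test:
  Under separation the regulator infers type exactly: stress test → solvent (pays 186), no stress test → distressed (pays 90).
  Solvent: stress test gives 186 − 48 = 138; no stress test gives 90 − 0 = 90. No deviation. ✓
  Distressed: no stress test gives 90 − 0 = 90; stress test gives 186 − 141 = 45. No deviation. ✓
Both hold — the solvent type sends stress test.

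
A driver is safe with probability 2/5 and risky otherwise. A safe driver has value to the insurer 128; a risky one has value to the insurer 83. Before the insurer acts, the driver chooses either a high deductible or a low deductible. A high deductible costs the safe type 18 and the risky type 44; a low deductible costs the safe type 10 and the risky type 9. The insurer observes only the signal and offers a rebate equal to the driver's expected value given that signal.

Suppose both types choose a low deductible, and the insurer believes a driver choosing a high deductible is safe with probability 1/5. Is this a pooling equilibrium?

At the pooled signal (low deductible) the insurer holds the prior 2/5 and pays 2/5·128 + 3/5·83 = 101. Off-path (high deductible) belief 1/5 gives 1/5·128 + 4/5·83 = 92.
Safe: low deductible gives 101 − 10 = 91; high deductible gives 92 − 18 = 74. Stays. ✓
Risky: low deductible gives 101 − 9 = 92; high deductible gives 92 − 44 = 48. Stays. ✓

Yes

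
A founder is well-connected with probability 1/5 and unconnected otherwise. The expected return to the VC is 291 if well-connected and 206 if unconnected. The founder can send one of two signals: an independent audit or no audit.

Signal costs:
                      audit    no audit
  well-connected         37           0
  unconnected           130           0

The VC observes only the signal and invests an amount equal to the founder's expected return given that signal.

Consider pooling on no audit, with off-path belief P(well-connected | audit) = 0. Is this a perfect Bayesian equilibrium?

Yes

At the pooled signal (no audit) the VC holds the prior 1/5 and pays 1/5·291 + 4/5·206 = 223. Off-path (audit) belief 0 gives 0·291 + 1·206 = 206.
Well-connected: no audit gives 223 − 0 = 223; audit gives 206 − 37 = 169. Stays. ✓
Unconnected: no audit gives 223 − 0 = 223; audit gives 206 − 130 = 76. Stays. ✓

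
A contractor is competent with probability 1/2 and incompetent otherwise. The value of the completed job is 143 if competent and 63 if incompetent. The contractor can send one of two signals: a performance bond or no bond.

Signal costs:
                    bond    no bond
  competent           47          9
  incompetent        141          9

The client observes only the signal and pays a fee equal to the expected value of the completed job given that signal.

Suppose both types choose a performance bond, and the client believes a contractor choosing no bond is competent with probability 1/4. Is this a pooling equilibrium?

On the equilibrium path (bond) the client holds the prior 1/2 and pays 1/2·143 + 1/2·63 = 103. Off-path (no bond) belief 1/4 gives 1/4·143 + 3/4·63 = 83.
Competent: bond gives 103 − 47 = 56; no bond gives 83 − 9 = 74. Deviates. ✗
Incompetent: bond gives 103 − 141 = -38; no bond gives 83 − 9 = 74. Deviates. ✗

No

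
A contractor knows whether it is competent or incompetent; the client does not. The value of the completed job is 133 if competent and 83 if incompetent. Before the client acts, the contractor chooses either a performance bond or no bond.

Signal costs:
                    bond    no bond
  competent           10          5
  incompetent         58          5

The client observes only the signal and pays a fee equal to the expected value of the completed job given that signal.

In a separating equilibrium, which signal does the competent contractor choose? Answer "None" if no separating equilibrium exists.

bond

Try competent → bond, incompetent → no bond:
  If types separate, bond earns payment 133 and no bond earns 83.
  Competent: bond gives 133 − 10 = 123; no bond gives 83 − 5 = 78. No deviation. ✓
  Incompetent: no bond gives 83 − 5 = 78; bond gives 133 − 58 = 75. No deviation. ✓
Both hold — the competent type sends bond.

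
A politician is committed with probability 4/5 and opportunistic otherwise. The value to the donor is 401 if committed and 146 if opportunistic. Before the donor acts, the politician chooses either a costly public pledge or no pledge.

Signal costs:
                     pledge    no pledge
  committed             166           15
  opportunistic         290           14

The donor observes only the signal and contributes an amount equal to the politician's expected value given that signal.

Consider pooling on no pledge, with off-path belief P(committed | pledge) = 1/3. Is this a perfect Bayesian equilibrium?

Yes

On the equilibrium path (no pledge) the donor holds the prior 4/5 and pays 4/5·401 + 1/5·146 = 350. Off-path (pledge) belief 1/3 gives 1/3·401 + 2/3·146 = 231.
Committed: no pledge gives 350 − 15 = 335; pledge gives 231 − 166 = 65. Stays. ✓
Opportunistic: no pledge gives 350 − 14 = 336; pledge gives 231 − 290 = -59. Stays. ✓
Beliefs are Bayes-consistent on-path and both types best-respond.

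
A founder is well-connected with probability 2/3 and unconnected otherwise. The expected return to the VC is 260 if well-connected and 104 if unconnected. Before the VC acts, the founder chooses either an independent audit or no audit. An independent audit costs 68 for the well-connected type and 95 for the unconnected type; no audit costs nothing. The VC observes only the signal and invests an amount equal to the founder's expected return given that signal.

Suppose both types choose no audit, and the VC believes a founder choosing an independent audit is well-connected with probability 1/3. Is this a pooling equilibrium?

On the equilibrium path (no audit) the VC holds the prior 2/3 and pays 2/3·260 + 1/3·104 = 208. Off-path (audit) belief 1/3 gives 1/3·260 + 2/3·104 = 156.
Well-connected: no audit gives 208 − 0 = 208; audit gives 156 − 68 = 88. Stays. ✓
Unconnected: no audit gives 208 − 0 = 208; audit gives 156 − 95 = 61. Stays. ✓
Beliefs are Bayes-consistent on-path and both types best-respond.

Yes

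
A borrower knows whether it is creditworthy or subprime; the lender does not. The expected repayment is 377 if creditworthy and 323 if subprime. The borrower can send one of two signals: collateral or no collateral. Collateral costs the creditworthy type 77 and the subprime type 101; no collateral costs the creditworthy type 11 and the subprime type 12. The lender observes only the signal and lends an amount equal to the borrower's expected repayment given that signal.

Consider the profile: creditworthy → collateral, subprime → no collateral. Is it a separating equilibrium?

No

If types separate, collateral earns payment 377 and no collateral earns 323.
Creditworthy: collateral gives 377 − 77 = 300; no collateral gives 323 − 11 = 312. Would deviate. ✗
Subprime: no collateral gives 323 − 12 = 311; collateral gives 377 − 101 = 276. No deviation. ✓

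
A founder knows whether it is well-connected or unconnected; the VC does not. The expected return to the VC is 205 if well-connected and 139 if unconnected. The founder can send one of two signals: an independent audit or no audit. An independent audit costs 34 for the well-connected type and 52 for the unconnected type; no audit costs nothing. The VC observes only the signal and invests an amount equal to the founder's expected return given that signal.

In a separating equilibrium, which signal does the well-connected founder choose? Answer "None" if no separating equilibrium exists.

Try well-connected → audit, unconnected → no audit:
  If types separate, audit earns payment 205 and no audit earns 139.
  Well-connected: audit gives 205 − 34 = 171; no audit gives 139 − 0 = 139. No deviation. ✓
  Unconnected: no audit gives 139 − 0 = 139; audit gives 205 − 52 = 153. Would deviate. ✗
Try well-connected → no audit, unconnected → audit:
  If types separate, no audit earns payment 205 and audit earns 139.
  Well-connected: no audit gives 205 − 0 = 205; audit gives 139 − 34 = 105. No deviation. ✓
  Unconnected: audit gives 139 − 52 = 87; no audit gives 205 − 0 = 205. Would deviate. ✗
Neither assignment is incentive-compatible.

None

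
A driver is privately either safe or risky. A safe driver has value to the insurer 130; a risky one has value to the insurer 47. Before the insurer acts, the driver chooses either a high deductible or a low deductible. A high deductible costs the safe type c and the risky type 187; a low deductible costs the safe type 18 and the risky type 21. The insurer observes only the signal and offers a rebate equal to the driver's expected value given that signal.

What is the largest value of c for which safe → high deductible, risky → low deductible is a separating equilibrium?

Under separation: high deductible → safe (pays 130); low deductible → risky (pays 47).
Risky: 47 − 21 = 26 ≥ 130 − 187 = -57. Holds regardless of c. ✓
Safe: 130 − c ≥ 47 − 18, so c ≤ 130 − 29 = 101.

101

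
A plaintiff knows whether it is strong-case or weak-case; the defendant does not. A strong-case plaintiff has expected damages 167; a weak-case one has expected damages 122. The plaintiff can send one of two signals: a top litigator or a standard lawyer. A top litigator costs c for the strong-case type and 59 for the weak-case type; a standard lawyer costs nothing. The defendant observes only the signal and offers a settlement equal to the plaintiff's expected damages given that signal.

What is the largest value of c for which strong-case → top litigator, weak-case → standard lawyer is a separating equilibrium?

Under separation: top litigator → strong-case (pays 167); standard lawyer → weak-case (pays 122).
Weak-case: 122 − 0 = 122 ≥ 167 − 59 = 108. Holds regardless of c. ✓
Strong-case: 167 − c ≥ 122 − 0, so c ≤ 167 − 122 = 45.

45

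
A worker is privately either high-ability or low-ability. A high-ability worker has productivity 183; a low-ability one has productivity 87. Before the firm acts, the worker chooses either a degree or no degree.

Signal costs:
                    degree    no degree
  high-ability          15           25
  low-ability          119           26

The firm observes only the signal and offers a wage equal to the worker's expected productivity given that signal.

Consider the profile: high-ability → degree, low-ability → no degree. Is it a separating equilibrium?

No

Under separation the firm infers type exactly: degree → high-ability (pays 183), no degree → low-ability (pays 87).
High-ability: degree gives 183 − 15 = 168; no degree gives 87 − 25 = 62. No deviation. ✓
Low-ability: no degree gives 87 − 26 = 61; degree gives 183 − 119 = 64. Would deviate. ✗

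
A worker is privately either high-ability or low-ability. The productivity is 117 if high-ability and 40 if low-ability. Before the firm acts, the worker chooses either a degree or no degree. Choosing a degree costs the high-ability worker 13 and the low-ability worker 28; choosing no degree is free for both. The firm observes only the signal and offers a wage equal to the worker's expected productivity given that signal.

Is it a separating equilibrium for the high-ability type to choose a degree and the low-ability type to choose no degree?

No

If types separate, degree earns payment 117 and no degree earns 40.
High-ability: degree gives 117 − 13 = 104; no degree gives 40 − 0 = 40. No deviation. ✓
Low-ability: no degree gives 40 − 0 = 40; degree gives 117 − 28 = 89. Would deviate. ✗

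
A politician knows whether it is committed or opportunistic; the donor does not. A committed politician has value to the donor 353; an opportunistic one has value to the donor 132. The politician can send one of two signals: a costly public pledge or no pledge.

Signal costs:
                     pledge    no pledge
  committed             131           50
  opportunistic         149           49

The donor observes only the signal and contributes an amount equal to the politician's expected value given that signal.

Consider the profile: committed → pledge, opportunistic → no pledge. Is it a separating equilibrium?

No

If types separate, pledge earns payment 353 and no pledge earns 132.
Committed: pledge gives 353 − 131 = 222; no pledge gives 132 − 50 = 82. No deviation. ✓
Opportunistic: no pledge gives 132 − 49 = 83; pledge gives 353 − 149 = 204. Would deviate. ✗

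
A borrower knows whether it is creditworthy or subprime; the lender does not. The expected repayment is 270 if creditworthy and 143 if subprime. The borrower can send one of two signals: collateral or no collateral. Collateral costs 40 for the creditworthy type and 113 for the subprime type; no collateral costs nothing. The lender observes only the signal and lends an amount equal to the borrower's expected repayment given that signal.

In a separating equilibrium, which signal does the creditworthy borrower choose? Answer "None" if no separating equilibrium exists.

None

Try creditworthy → collateral, subprime → no collateral:
  If types separate, collateral earns payment 270 and no collateral earns 143.
  Creditworthy: collateral gives 270 − 40 = 230; no collateral gives 143 − 0 = 143. No deviation. ✓
  Subprime: no collateral gives 143 − 0 = 143; collateral gives 270 − 113 = 157. Would deviate. ✗
Try creditworthy → no collateral, subprime → collateral:
  If types separate, no collateral earns payment 270 and collateral earns 143.
  Creditworthy: no collateral gives 270 − 0 = 270; collateral gives 143 − 40 = 103. No deviation. ✓
  Subprime: collateral gives 143 − 113 = 30; no collateral gives 270 − 0 = 270. Would deviate. ✗
Neither assignment is incentive-compatible.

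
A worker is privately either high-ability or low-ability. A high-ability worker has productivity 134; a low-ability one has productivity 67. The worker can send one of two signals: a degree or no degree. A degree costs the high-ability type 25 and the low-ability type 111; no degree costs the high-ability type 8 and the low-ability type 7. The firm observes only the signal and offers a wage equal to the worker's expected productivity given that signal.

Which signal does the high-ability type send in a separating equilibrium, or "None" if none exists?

degree

Try high-ability → degree, low-ability → no degree:
  If types separate, degree earns payment 134 and no degree earns 67.
  High-ability: degree gives 134 − 25 = 109; no degree gives 67 − 8 = 59. No deviation. ✓
  Low-ability: no degree gives 67 − 7 = 60; degree gives 134 − 111 = 23. No deviation. ✓
Both hold — the high-ability type sends degree.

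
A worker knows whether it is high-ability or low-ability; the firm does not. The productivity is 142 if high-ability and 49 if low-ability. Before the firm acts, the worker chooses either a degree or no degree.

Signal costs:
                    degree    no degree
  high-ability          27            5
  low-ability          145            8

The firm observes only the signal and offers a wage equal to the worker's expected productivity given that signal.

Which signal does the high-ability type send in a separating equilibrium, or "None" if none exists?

degree

Try high-ability → degree, low-ability → no degree:
  If types separate, degree earns payment 142 and no degree earns 49.
  High-ability: degree gives 142 − 27 = 115; no degree gives 49 − 5 = 44. No deviation. ✓
  Low-ability: no degree gives 49 − 8 = 41; degree gives 142 − 145 = -3. No deviation. ✓
Both hold — the high-ability type sends degree.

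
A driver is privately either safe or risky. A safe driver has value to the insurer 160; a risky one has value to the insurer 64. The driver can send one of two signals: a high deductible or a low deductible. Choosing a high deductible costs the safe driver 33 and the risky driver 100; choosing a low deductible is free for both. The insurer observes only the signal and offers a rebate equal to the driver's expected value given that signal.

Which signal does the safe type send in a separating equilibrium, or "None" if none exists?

Try safe → high deductible, risky → low deductible:
  If types separate, high deductible earns payment 160 and low deductible earns 64.
  Safe: high deductible gives 160 − 33 = 127; low deductible gives 64 − 0 = 64. No deviation. ✓
  Risky: low deductible gives 64 − 0 = 64; high deductible gives 160 − 100 = 60. No deviation. ✓
Both hold — the safe type sends high deductible.

high deductible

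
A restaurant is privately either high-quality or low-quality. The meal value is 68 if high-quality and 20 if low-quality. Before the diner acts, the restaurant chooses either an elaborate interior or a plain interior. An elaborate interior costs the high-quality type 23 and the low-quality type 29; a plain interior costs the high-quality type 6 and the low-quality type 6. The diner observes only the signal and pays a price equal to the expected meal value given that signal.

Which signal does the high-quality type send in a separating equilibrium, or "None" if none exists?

Try high-quality → elaborate interior, low-quality → plain interior:
  Under separation the diner infers type exactly: elaborate interior → high-quality (pays 68), plain interior → low-quality (pays 20).
  High-quality: elaborate interior gives 68 − 23 = 45; plain interior gives 20 − 6 = 14. No deviation. ✓
  Low-quality: plain interior gives 20 − 6 = 14; elaborate interior gives 68 − 29 = 39. Would deviate. ✗
Try high-quality → plain interior, low-quality → elaborate interior:
  Under separation the diner infers type exactly: plain interior → high-quality (pays 68), elaborate interior → low-quality (pays 20).
  High-quality: plain interior gives 68 − 6 = 62; elaborate interior gives 20 − 23 = -3. No deviation. ✓
  Low-quality: elaborate interior gives 20 − 29 = -9; plain interior gives 68 − 6 = 62. Would deviate. ✗
Neither assignment is incentive-compatible.

None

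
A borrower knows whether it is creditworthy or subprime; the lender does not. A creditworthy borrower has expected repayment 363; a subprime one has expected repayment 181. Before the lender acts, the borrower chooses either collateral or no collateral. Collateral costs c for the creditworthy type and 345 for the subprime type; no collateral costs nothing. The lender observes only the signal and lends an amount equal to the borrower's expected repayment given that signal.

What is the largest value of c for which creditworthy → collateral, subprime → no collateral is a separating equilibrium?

182

Under separation: collateral → creditworthy (pays 363); no collateral → subprime (pays 181).
Subprime: 181 − 0 = 181 ≥ 363 − 345 = 18. Holds regardless of c. ✓
Creditworthy: 363 − c ≥ 181 − 0, so c ≤ 363 − 181 = 182.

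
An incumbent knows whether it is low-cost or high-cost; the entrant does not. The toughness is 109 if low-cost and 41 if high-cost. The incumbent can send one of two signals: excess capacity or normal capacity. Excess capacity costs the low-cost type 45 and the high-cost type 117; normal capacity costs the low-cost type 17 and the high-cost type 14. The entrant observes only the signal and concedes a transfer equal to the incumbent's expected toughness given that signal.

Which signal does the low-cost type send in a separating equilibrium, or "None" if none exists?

Try low-cost → excess capacity, high-cost → normal capacity:
  If types separate, excess capacity earns payment 109 and normal capacity earns 41.
  Low-cost: excess capacity gives 109 − 45 = 64; normal capacity gives 41 − 17 = 24. No deviation. ✓
  High-cost: normal capacity gives 41 − 14 = 27; excess capacity gives 109 − 117 = -8. No deviation. ✓
Both hold — the low-cost type sends excess capacity.

excess capacity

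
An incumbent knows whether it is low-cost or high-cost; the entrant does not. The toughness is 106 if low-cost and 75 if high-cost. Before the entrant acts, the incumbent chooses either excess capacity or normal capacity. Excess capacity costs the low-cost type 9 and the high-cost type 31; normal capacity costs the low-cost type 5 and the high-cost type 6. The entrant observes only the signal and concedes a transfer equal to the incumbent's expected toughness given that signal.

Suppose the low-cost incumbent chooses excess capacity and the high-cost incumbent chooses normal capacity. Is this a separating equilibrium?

No

If types separate, excess capacity earns payment 106 and normal capacity earns 75.
Low-cost: excess capacity gives 106 − 9 = 97; normal capacity gives 75 − 5 = 70. No deviation. ✓
High-cost: normal capacity gives 75 − 6 = 69; excess capacity gives 106 − 31 = 75. Would deviate. ✗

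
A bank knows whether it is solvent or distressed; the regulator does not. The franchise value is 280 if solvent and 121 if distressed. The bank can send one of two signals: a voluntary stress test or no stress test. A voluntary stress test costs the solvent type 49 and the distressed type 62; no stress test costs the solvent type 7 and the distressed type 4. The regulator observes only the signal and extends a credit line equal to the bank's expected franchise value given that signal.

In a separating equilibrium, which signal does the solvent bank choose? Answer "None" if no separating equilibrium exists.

None

Try solvent → stress test, distressed → no stress test:
  If types separate, stress test earns payment 280 and no stress test earns 121.
  Solvent: stress test gives 280 − 49 = 231; no stress test gives 121 − 7 = 114. No deviation. ✓
  Distressed: no stress test gives 121 − 4 = 117; stress test gives 280 − 62 = 218. Would deviate. ✗
Try solvent → no stress test, distressed → stress test:
  If types separate, no stress test earns payment 280 and stress test earns 121.
  Solvent: no stress test gives 280 − 7 = 273; stress test gives 121 − 49 = 72. No deviation. ✓
  Distressed: stress test gives 121 − 62 = 59; no stress test gives 280 − 4 = 276. Would deviate. ✗
Neither assignment is incentive-compatible.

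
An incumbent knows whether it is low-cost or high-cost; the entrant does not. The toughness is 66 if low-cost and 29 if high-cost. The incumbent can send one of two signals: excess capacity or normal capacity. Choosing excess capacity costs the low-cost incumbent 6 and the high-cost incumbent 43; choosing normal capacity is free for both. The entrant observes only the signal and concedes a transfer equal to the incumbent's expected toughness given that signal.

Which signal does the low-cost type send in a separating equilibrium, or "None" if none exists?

excess capacity

Try low-cost → excess capacity, high-cost → normal capacity:
  Under separation the entrant infers type exactly: excess capacity → low-cost (pays 66), normal capacity → high-cost (pays 29).
  Low-cost: excess capacity gives 66 − 6 = 60; normal capacity gives 29 − 0 = 29. No deviation. ✓
  High-cost: normal capacity gives 29 − 0 = 29; excess capacity gives 66 − 43 = 23. No deviation. ✓
Both hold — the low-cost type sends excess capacity.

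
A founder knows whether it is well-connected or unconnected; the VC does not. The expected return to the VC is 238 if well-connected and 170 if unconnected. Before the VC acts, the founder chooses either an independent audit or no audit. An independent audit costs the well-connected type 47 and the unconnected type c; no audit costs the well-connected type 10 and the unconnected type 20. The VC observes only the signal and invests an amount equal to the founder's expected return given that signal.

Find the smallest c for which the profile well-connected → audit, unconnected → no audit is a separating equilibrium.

88

Under separation: audit → well-connected (pays 238); no audit → unconnected (pays 170).
Well-connected: 238 − 47 = 191 ≥ 170 − 10 = 160. Holds regardless of c. ✓
Unconnected: 170 − 20 ≥ 238 − c, so c ≥ 238 − 150 = 88.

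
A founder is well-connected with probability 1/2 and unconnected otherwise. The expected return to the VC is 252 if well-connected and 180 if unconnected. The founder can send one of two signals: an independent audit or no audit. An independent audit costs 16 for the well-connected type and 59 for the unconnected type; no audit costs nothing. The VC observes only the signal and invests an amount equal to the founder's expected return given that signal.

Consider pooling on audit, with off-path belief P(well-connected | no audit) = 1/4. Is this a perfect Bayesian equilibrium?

No

At the pooled signal (audit) the VC holds the prior 1/2 and pays 1/2·252 + 1/2·180 = 216. Off-path (no audit) belief 1/4 gives 1/4·252 + 3/4·180 = 198.
Well-connected: audit gives 216 − 16 = 200; no audit gives 198 − 0 = 198. Stays. ✓
Unconnected: audit gives 216 − 59 = 157; no audit gives 198 − 0 = 198. Deviates. ✗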